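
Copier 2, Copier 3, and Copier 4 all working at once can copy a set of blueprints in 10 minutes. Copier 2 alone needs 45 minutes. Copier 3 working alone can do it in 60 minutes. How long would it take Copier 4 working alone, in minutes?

180/11 minutes

Combined rate is 1/10 per minute.
Known contribution: 1/45 + 1/60 = (4 + 3)/180 = 7/180 per minute.
So Copier 4's rate is 1/10 − 7/180 = 11/180, meaning 180/11 minutes alone.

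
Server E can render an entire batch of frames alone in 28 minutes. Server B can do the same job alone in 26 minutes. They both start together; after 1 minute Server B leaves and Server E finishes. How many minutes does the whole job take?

350/13 minutes

In the first 1 minute the combined rate is 27/364, so 27/364 of the job is done, leaving 337/364.
After Server B leaves the rate is 1/28 per minute; the remaining 337/364 takes 337/13 minutes.
Total = 1 + 337/13 = 350/13 minutes.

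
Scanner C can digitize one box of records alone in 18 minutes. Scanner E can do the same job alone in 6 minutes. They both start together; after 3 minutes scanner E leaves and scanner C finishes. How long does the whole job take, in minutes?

In the first 3 minutes the combined rate is 2/9, so 2/3 of the job is done, leaving 1/3.
After scanner E leaves the rate is 1/18 per minute; the remaining 1/3 takes 6 minutes.
Total = 3 + 6 = 9 minutes.

9 minutes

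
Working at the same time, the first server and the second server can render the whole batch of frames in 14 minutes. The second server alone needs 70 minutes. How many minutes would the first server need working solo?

35/2 minutes

Combined rate is 1/14 per minute.
Known contribution: 1/70 per minute.
So the first server's rate is 1/14 − 1/70 = 2/35, meaning 35/2 minutes alone.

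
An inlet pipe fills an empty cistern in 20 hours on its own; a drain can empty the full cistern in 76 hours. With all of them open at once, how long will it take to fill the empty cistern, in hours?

Net rate = 1/20 − 1/76 = (19 − 5)/380 = 14/380 = 7/190 per hour.
Filling time = 1 ÷ (7/190) = 190/7 hours.

190/7 hours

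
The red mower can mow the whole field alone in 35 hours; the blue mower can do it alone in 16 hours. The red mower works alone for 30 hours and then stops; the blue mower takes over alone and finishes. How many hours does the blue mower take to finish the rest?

In 30 hours the red mower does 30/35 = 6/7 of the job, leaving 1/7.
The blue mower works at 1/16 per hour, so finishing takes 1/7 ÷ 1/16 = 16/7 hours.

16/7 hours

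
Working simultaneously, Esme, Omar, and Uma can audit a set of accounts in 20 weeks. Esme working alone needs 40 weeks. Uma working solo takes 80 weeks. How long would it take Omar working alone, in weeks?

Combined rate is 1/20 per week.
Known contribution: 1/40 + 1/80 = (2 + 1)/80 = 3/80 per week.
So Omar's rate is 1/20 − 3/80 = 1/80, meaning 80 weeks alone.

80 weeks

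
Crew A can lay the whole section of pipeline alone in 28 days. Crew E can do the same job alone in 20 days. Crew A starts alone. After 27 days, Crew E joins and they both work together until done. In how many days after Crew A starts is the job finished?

329/12 days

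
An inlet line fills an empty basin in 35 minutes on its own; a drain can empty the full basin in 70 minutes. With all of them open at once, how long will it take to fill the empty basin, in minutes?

Net rate = 1/35 − 1/70 = (2 − 1)/70 = 1/70 per minute.
Filling time = 1 ÷ (1/70) = 70 minutes.

70 minutes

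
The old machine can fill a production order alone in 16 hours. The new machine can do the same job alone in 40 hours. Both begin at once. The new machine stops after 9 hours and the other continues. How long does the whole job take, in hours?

62/5 hours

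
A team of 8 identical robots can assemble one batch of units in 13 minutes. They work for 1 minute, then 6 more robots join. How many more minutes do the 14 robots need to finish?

One robot does 1/104 of the job per minute.
After 1 minute with 8 robots, 1/13 is done (12/13 left).
With 14 robots the rate is 14/104 = 7/52, so the rest takes 12/13 ÷ 7/52 = 48/7 minutes.

48/7 minutes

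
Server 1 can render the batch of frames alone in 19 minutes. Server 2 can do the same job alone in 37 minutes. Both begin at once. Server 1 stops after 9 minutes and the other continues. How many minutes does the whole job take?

370/19 minutes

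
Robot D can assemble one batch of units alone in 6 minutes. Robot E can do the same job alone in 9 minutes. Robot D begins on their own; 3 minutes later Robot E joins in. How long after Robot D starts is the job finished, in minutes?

24/5 minutes

In the first 3 minutes Robot D alone does 3/6 = 1/2 of the job, leaving 1/2.
Once everyone is working, combined rate: 1/6 + 1/9 = (3 + 2)/18 = 5/18 per minute.
Remaining 1/2 at 5/18 per minute takes 9/5 minutes.
Total from the start = 3 + 9/5 = 24/5 minutes.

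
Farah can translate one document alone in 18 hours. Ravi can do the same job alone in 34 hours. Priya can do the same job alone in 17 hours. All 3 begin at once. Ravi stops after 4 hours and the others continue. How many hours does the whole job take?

54/7 hours

In the first 4 hours the combined rate is 22/153, so 88/153 of the job is done, leaving 65/153.
After Ravi leaves the rate is 35/306 per hour; the remaining 65/153 takes 26/7 hours.
Total = 4 + 26/7 = 54/7 hours.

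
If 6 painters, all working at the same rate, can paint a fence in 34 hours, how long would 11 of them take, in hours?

204/11 hours

Total work is 6·34 = 204 painter-hours.
With 11 painters: 204/11 hours.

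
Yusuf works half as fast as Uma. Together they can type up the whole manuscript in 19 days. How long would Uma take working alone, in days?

Let Uma's rate be r; then Yusuf's rate is (1/2)r, so together (1/2 + 1)r = (3/2)r = 1/19.
Thus r = 2/57 per day.
Uma alone: 57/2 days; Yusuf alone: 57 days.

57/2 days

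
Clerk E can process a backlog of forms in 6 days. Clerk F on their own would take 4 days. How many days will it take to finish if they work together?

12/5 days

Combined rate: 1/6 + 1/4 = (2 + 3)/12 = 5/12 per day.
Time = 1 ÷ (5/12) = 12/5 days.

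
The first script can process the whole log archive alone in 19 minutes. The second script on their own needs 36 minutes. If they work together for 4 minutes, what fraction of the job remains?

Combined rate: 1/19 + 1/36 = (36 + 19)/684 = 55/684 per minute.
In 4 minutes they complete 4·55/684 = 55/171 of the job.
So 116/171 remains.

116/171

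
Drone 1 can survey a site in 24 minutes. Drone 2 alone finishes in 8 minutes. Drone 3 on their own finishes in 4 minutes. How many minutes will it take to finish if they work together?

12/5 minutes

Combined rate: 1/24 + 1/8 + 1/4 = (1 + 3 + 6)/24 = 10/24 = 5/12 per minute.
Time = 1 ÷ (5/12) = 12/5 minutes.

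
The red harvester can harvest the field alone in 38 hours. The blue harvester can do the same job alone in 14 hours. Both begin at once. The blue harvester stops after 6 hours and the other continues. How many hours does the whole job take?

152/7 hours

In the first 6 hours the combined rate is 13/133, so 78/133 of the job is done, leaving 55/133.
After the blue harvester leaves the rate is 1/38 per hour; the remaining 55/133 takes 110/7 hours.
Total = 6 + 110/7 = 152/7 hours.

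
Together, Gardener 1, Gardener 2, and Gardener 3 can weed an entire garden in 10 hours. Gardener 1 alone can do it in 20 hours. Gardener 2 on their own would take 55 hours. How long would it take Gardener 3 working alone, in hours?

Combined rate is 1/10 per hour.
Known contribution: 1/20 + 1/55 = (11 + 4)/220 = 15/220 = 3/44 per hour.
So Gardener 3's rate is 1/10 − 3/44 = 7/220, meaning 220/7 hours alone.

220/7 hours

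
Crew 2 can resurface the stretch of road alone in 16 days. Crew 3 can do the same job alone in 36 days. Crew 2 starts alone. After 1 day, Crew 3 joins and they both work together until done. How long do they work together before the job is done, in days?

135/13 days

In the first 1 day Crew 2 alone does 1/16 of the job, leaving 15/16.
Once everyone is working, combined rate: 1/16 + 1/36 = (9 + 4)/144 = 13/144 per day.
Remaining 15/16 at 13/144 per day takes 135/13 days.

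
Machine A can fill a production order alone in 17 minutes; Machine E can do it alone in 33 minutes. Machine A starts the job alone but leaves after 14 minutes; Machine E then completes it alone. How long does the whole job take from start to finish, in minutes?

In 14 minutes Machine A does 14/17 of the job, leaving 3/17.
Machine E works at 1/33 per minute, so finishing takes 3/17 ÷ 1/33 = 99/17 minutes.
Total time = 14 + 99/17 = 337/17 minutes.

337/17 minutes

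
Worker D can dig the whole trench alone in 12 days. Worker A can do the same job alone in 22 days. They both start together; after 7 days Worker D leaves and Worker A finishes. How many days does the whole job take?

In the first 7 days the combined rate is 17/132, so 119/132 of the job is done, leaving 13/132.
After Worker D leaves the rate is 1/22 per day; the remaining 13/132 takes 13/6 days.
Total = 7 + 13/6 = 55/6 days.

55/6 days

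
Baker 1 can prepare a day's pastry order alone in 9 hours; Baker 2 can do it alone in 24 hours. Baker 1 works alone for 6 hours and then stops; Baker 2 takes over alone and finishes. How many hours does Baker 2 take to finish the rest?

8 hours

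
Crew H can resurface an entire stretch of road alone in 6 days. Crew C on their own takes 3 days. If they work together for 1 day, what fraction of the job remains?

Combined rate: 1/6 + 1/3 = (1 + 2)/6 = 3/6 = 1/2 per day.
In 1 day they complete 1·1/2 = 1/2 of the job.
So 1/2 remains.

1/2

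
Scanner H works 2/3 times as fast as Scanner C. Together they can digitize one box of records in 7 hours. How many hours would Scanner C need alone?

Let Scanner C's rate be r; then Scanner H's rate is (2/3)r, so together (2/3 + 1)r = (5/3)r = 1/7.
Thus r = 3/35 per hour.
Scanner C alone: 35/3 hours; Scanner H alone: 35/2 hours.

35/3 hours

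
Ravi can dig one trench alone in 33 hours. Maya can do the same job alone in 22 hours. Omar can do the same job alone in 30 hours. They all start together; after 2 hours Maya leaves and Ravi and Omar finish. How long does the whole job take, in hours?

100/7 hours

In the first 2 hours the combined rate is 6/55, so 12/55 of the job is done, leaving 43/55.
After Maya leaves the rate is 7/110 per hour; the remaining 43/55 takes 86/7 hours.
Total = 2 + 86/7 = 100/7 hours.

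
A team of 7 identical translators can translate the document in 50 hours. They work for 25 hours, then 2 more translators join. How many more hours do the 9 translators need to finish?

One translator does 1/350 of the job per hour.
After 25 hours with 7 translators, 1/2 is done (1/2 left).
With 9 translators the rate is 9/350, so the rest takes 1/2 ÷ 9/350 = 175/9 hours.

175/9 hours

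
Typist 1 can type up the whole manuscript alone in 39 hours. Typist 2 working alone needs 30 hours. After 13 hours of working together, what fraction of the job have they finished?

23/30

Combined rate: 1/39 + 1/30 = (10 + 13)/390 = 23/390 per hour.
In 13 hours they complete 13·23/390 = 23/30 of the job.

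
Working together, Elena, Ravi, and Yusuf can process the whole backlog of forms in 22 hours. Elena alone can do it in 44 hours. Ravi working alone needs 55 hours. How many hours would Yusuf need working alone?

Combined rate is 1/22 per hour.
Known contribution: 1/44 + 1/55 = (5 + 4)/220 = 9/220 per hour.
So Yusuf's rate is 1/22 − 9/220 = 1/220, meaning 220 hours alone.

220 hours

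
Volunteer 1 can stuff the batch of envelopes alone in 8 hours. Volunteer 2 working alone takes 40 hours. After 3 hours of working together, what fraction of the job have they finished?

Combined rate: 1/8 + 1/40 = (5 + 1)/40 = 6/40 = 3/20 per hour.
In 3 hours they complete 3·3/20 = 9/20 of the job.

9/20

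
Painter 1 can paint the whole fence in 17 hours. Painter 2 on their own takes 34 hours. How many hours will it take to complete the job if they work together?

34/3 hours

With two workers the combined time is the product over the sum: 17·34/(17+34) = 578/51 = 34/3 hours.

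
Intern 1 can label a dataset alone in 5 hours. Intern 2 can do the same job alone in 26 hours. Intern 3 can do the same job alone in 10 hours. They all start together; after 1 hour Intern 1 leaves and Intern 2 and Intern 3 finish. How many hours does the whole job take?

52/9 hours

In the first 1 hour the combined rate is 22/65, so 22/65 of the job is done, leaving 43/65.
After Intern 1 leaves the rate is 9/65 per hour; the remaining 43/65 takes 43/9 hours.
Total = 1 + 43/9 = 52/9 hours.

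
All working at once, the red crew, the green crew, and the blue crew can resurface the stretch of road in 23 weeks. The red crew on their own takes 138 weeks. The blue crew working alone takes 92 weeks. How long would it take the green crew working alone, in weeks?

276/7 weeks

Combined rate is 1/23 per week.
Known contribution: 1/138 + 1/92 = (2 + 3)/276 = 5/276 per week.
So the green crew's rate is 1/23 − 5/276 = 7/276, meaning 276/7 weeks alone.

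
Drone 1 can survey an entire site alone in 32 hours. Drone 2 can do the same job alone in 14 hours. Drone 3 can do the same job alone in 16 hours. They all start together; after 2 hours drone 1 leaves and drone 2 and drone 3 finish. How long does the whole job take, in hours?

7 hours

In the first 2 hours the combined rate is 37/224, so 37/112 of the job is done, leaving 75/112.
After drone 1 leaves the rate is 15/112 per hour; the remaining 75/112 takes 5 hours.
Total = 2 + 5 = 7 hours.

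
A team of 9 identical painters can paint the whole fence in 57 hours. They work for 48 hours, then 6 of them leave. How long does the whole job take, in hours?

75 hours

One painter does 1/513 of the job per hour.
After 48 hours with 9 painters, 16/19 is done (3/19 left).
With 3 painters the rate is 3/513 = 1/171, so the rest takes 3/19 ÷ 1/171 = 27 hours.
Total = 48 + 27 = 75 hours.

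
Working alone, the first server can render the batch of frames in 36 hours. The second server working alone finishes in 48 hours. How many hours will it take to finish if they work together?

With two workers the combined time is the product over the sum: 36·48/(36+48) = 1728/84 = 144/7 hours.

144/7 hours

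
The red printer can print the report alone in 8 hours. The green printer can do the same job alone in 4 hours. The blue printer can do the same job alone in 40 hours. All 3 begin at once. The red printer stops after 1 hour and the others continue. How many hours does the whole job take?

35/11 hours

In the first 1 hour the combined rate is 2/5, so 2/5 of the job is done, leaving 3/5.
After the red printer leaves the rate is 11/40 per hour; the remaining 3/5 takes 24/11 hours.
Total = 1 + 24/11 = 35/11 hours.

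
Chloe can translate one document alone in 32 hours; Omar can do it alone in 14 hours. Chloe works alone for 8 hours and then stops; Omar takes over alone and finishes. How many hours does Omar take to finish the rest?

21/2 hours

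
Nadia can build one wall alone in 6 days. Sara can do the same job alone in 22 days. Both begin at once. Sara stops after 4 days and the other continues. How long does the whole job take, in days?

In the first 4 days the combined rate is 7/33, so 28/33 of the job is done, leaving 5/33.
After Sara leaves the rate is 1/6 per day; the remaining 5/33 takes 10/11 days.
Total = 4 + 10/11 = 54/11 days.

54/11 days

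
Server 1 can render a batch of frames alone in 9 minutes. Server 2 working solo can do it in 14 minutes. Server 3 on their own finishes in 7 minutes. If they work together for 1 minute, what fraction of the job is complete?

41/126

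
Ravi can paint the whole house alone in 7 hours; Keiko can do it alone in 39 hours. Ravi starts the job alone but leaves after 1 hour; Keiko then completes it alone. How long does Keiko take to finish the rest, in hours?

In 1 hour Ravi does 1/7 of the job, leaving 6/7.
Keiko works at 1/39 per hour, so finishing takes 6/7 ÷ 1/39 = 234/7 hours.

234/7 hours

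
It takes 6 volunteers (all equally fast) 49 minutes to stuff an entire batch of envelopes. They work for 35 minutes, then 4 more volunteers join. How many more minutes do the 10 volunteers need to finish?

One volunteer does 1/294 of the job per minute.
After 35 minutes with 6 volunteers, 5/7 is done (2/7 left).
With 10 volunteers the rate is 10/294 = 5/147, so the rest takes 2/7 ÷ 5/147 = 42/5 minutes.

42/5 minutes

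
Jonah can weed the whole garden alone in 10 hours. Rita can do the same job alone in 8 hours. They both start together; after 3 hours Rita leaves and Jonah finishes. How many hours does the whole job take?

In the first 3 hours the combined rate is 9/40, so 27/40 of the job is done, leaving 13/40.
After Rita leaves the rate is 1/10 per hour; the remaining 13/40 takes 13/4 hours.
Total = 3 + 13/4 = 25/4 hours.

25/4 hours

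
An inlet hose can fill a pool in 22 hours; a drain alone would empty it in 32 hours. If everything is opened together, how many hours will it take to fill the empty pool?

352/5 hours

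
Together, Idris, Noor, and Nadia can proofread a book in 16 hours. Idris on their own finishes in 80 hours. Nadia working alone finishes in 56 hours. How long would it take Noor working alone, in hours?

280/9 hours

Combined rate is 1/16 per hour.
Known contribution: 1/80 + 1/56 = (7 + 10)/560 = 17/560 per hour.
So Noor's rate is 1/16 − 17/560 = 9/280, meaning 280/9 hours alone.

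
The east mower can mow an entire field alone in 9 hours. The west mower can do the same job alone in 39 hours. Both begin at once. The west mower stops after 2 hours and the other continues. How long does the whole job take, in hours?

In the first 2 hours the combined rate is 16/117, so 32/117 of the job is done, leaving 85/117.
After the west mower leaves the rate is 1/9 per hour; the remaining 85/117 takes 85/13 hours.
Total = 2 + 85/13 = 111/13 hours.

111/13 hours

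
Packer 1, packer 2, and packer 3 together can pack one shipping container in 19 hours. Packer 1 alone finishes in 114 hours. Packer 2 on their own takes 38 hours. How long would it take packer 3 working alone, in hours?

57 hours

Combined rate is 1/19 per hour.
Known contribution: 1/114 + 1/38 = (1 + 3)/114 = 4/114 = 2/57 per hour.
So packer 3's rate is 1/19 − 2/57 = 1/57, meaning 57 hours alone.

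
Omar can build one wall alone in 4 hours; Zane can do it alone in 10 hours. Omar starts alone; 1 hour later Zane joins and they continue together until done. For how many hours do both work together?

In 1 hour Omar does 1/4 of the job, leaving 3/4.
Omar and Zane together work at 7/20 per hour, so finishing takes 3/4 ÷ 7/20 = 15/7 hours.

15/7 hours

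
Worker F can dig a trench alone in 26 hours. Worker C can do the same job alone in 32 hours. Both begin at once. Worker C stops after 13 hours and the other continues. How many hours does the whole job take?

247/16 hours

In the first 13 hours the combined rate is 29/416, so 29/32 of the job is done, leaving 3/32.
After worker C leaves the rate is 1/26 per hour; the remaining 3/32 takes 39/16 hours.
Total = 13 + 39/16 = 247/16 hours.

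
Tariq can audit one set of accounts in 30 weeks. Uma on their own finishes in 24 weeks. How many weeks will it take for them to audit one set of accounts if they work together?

40/3 weeks

Combined rate: 1/30 + 1/24 = (4 + 5)/120 = 9/120 = 3/40 per week.
Time = 1 ÷ (3/40) = 40/3 weeks.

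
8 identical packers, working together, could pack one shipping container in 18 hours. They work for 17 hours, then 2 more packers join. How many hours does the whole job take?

89/5 hours

One packer does 1/144 of the job per hour.
After 17 hours with 8 packers, 17/18 is done (1/18 left).
With 10 packers the rate is 10/144 = 5/72, so the rest takes 1/18 ÷ 5/72 = 4/5 hours.
Total = 17 + 4/5 = 89/5 hours.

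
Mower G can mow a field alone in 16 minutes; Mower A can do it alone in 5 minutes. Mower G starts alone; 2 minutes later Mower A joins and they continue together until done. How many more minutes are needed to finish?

10/3 minutes

In 2 minutes Mower G does 2/16 = 1/8 of the job, leaving 7/8.
Mower G and Mower A together work at 21/80 per minute, so finishing takes 7/8 ÷ 21/80 = 10/3 minutes.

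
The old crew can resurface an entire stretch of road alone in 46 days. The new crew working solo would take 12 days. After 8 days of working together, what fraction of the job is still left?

11/69

Combined rate: 1/46 + 1/12 = (6 + 23)/276 = 29/276 per day.
In 8 days they complete 8·29/276 = 58/69 of the job.
So 11/69 remains.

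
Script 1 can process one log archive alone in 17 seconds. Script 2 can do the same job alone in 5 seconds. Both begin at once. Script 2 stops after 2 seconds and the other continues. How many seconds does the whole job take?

In the first 2 seconds the combined rate is 22/85, so 44/85 of the job is done, leaving 41/85.
After script 2 leaves the rate is 1/17 per second; the remaining 41/85 takes 41/5 seconds.
Total = 2 + 41/5 = 51/5 seconds.

51/5 seconds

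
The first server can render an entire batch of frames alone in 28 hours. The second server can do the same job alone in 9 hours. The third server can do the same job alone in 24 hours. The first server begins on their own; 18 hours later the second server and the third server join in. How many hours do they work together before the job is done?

In the first 18 hours the first server alone does 18/28 = 9/14 of the job, leaving 5/14.
Once everyone is working, combined rate: 1/28 + 1/9 + 1/24 = (18 + 56 + 21)/504 = 95/504 per hour.
Remaining 5/14 at 95/504 per hour takes 36/19 hours.

36/19 hours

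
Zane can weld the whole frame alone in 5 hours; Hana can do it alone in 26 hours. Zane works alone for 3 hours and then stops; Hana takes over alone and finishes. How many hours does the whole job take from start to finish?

In 3 hours Zane does 3/5 of the job, leaving 2/5.
Hana works at 1/26 per hour, so finishing takes 2/5 ÷ 1/26 = 52/5 hours.
Total time = 3 + 52/5 = 67/5 hours.

67/5 hours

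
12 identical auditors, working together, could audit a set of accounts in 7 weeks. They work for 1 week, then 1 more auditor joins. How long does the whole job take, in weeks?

One auditor does 1/84 of the job per week.
After 1 week with 12 auditors, 1/7 is done (6/7 left).
With 13 auditors the rate is 13/84, so the rest takes 6/7 ÷ 13/84 = 72/13 weeks.
Total = 1 + 72/13 = 85/13 weeks.

85/13 weeks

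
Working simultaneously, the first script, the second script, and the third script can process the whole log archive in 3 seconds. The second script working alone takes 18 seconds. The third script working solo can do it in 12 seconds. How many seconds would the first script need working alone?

Combined rate is 1/3 per second.
Known contribution: 1/18 + 1/12 = (2 + 3)/36 = 5/36 per second.
So the first script's rate is 1/3 − 5/36 = 7/36, meaning 36/7 seconds alone.

36/7 seconds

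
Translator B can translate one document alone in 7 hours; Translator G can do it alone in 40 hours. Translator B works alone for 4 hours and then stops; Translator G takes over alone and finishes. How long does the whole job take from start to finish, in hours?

In 4 hours Translator B does 4/7 of the job, leaving 3/7.
Translator G works at 1/40 per hour, so finishing takes 3/7 ÷ 1/40 = 120/7 hours.
Total time = 4 + 120/7 = 148/7 hours.

148/7 hours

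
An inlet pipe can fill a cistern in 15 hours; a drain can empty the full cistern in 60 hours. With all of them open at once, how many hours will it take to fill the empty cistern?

20 hours

Net rate = 1/15 − 1/60 = (4 − 1)/60 = 3/60 = 1/20 per hour.
Filling time = 1 ÷ (1/20) = 20 hours.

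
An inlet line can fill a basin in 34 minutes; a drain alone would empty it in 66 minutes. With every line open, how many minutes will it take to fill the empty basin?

561/8 minutes

Net rate = 1/34 − 1/66 = (33 − 17)/1122 = 16/1122 = 8/561 per minute.
Filling time = 1 ÷ (8/561) = 561/8 minutes.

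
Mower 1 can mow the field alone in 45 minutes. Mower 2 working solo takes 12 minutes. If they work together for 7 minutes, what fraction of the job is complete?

133/180

Combined rate: 1/45 + 1/12 = (4 + 15)/180 = 19/180 per minute.
In 7 minutes they complete 7·19/180 = 133/180 of the job.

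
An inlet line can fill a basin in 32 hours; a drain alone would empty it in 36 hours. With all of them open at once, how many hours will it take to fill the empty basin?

288 hours

Net rate = 1/32 − 1/36 = (9 − 8)/288 = 1/288 per hour.
Filling time = 1 ÷ (1/288) = 288 hours.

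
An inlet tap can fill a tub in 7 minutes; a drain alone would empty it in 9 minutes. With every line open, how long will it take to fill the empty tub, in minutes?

Net rate = 1/7 − 1/9 = (9 − 7)/63 = 2/63 per minute.
Filling time = 1 ÷ (2/63) = 63/2 minutes.

63/2 minutes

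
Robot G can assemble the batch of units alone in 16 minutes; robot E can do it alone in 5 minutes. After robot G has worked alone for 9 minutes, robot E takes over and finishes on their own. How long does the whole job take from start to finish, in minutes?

In 9 minutes robot G does 9/16 of the job, leaving 7/16.
Robot E works at 1/5 per minute, so finishing takes 7/16 ÷ 1/5 = 35/16 minutes.
Total time = 9 + 35/16 = 179/16 minutes.

179/16 minutes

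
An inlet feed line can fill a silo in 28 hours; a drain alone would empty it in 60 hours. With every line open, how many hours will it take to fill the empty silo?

105/2 hours

Net rate = 1/28 − 1/60 = (15 − 7)/420 = 8/420 = 2/105 per hour.
Filling time = 1 ÷ (2/105) = 105/2 hours.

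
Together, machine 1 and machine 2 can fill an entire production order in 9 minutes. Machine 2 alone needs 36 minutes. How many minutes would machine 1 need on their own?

Combined rate is 1/9 per minute.
Known contribution: 1/36 per minute.
So machine 1's rate is 1/9 − 1/36 = 1/12, meaning 12 minutes alone.

12 minutes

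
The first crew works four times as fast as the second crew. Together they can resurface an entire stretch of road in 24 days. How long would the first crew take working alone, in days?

30 days

Let the second crew's rate be r; then the first crew's rate is 4r, so together (4 + 1)r = 5r = 1/24.
Thus r = 1/120 per day.
The second crew alone: 120 days; the first crew alone: 30 days.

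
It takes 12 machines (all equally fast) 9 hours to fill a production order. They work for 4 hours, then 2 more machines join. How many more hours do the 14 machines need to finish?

30/7 hours

One machine does 1/108 of the job per hour.
After 4 hours with 12 machines, 4/9 is done (5/9 left).
With 14 machines the rate is 14/108 = 7/54, so the rest takes 5/9 ÷ 7/54 = 30/7 hours.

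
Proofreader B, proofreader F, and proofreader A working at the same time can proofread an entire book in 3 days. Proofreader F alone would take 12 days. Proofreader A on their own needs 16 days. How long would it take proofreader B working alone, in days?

16/3 days

Combined rate is 1/3 per day.
Known contribution: 1/12 + 1/16 = (4 + 3)/48 = 7/48 per day.
So proofreader B's rate is 1/3 − 7/48 = 3/16, meaning 16/3 days alone.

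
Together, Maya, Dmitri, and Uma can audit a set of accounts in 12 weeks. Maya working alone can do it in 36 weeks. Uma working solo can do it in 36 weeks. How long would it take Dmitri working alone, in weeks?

Combined rate is 1/12 per week.
Known contribution: 1/36 + 1/36 = (1 + 1)/36 = 2/36 = 1/18 per week.
So Dmitri's rate is 1/12 − 1/18 = 1/36, meaning 36 weeks alone.

36 weeks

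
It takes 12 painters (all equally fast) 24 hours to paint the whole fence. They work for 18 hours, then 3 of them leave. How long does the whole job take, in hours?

26 hours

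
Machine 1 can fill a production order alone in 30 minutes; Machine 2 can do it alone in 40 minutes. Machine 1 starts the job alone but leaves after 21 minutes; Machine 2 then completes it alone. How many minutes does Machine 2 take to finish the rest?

12 minutes

In 21 minutes Machine 1 does 21/30 = 7/10 of the job, leaving 3/10.
Machine 2 works at 1/40 per minute, so finishing takes 3/10 ÷ 1/40 = 12 minutes.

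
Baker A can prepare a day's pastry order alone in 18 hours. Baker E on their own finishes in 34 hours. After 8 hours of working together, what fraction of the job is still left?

49/153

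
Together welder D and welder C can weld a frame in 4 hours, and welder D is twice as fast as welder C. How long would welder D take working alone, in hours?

6 hours

Let welder C's rate be r; then welder D's rate is 2r, so together (2 + 1)r = 3r = 1/4.
Thus r = 1/12 per hour.
Welder C alone: 12 hours; welder D alone: 6 hours.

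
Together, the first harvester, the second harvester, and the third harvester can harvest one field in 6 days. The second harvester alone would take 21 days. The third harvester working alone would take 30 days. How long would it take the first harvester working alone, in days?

35/3 days

Combined rate is 1/6 per day.
Known contribution: 1/21 + 1/30 = (10 + 7)/210 = 17/210 per day.
So the first harvester's rate is 1/6 − 17/210 = 3/35, meaning 35/3 days alone.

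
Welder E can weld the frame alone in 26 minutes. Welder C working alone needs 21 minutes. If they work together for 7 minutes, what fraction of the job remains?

31/78

Combined rate: 1/26 + 1/21 = (21 + 26)/546 = 47/546 per minute.
In 7 minutes they complete 7·47/546 = 47/78 of the job.
So 31/78 remains.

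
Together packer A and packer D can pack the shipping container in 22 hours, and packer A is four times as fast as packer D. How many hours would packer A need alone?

Let packer D's rate be r; then packer A's rate is 4r, so together (4 + 1)r = 5r = 1/22.
Thus r = 1/110 per hour.
Packer D alone: 110 hours; packer A alone: 55/2 hours.

55/2 hours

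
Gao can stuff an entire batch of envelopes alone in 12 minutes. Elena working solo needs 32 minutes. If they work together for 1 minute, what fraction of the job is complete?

Combined rate: 1/12 + 1/32 = (8 + 3)/96 = 11/96 per minute.
In 1 minute they complete 1·11/96 = 11/96 of the job.

11/96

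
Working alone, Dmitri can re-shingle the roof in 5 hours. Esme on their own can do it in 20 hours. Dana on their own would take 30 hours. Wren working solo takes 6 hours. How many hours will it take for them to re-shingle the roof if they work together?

Combined rate: 1/5 + 1/20 + 1/30 + 1/6 = (12 + 3 + 2 + 10)/60 = 27/60 = 9/20 per hour.
Time = 1 ÷ (9/20) = 20/9 hours.

20/9 hours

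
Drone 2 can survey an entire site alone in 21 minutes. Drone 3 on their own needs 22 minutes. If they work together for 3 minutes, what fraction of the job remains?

Combined rate: 1/21 + 1/22 = (22 + 21)/462 = 43/462 per minute.
In 3 minutes they complete 3·43/462 = 43/154 of the job.
So 111/154 remains.

111/154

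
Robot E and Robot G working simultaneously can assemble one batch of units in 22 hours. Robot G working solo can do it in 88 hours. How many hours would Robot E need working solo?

88/3 hours

Combined rate is 1/22 per hour.
Known contribution: 1/88 per hour.
So Robot E's rate is 1/22 − 1/88 = 3/88, meaning 88/3 hours alone.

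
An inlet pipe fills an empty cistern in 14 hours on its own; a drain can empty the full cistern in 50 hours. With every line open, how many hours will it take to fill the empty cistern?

175/9 hours

Net rate = 1/14 − 1/50 = (25 − 7)/350 = 18/350 = 9/175 per hour.
Filling time = 1 ÷ (9/175) = 175/9 hours.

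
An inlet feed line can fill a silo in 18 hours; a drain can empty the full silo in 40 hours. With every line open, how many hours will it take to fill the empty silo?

360/11 hours

Net rate = 1/18 − 1/40 = (20 − 9)/360 = 11/360 per hour.
Filling time = 1 ÷ (11/360) = 360/11 hours.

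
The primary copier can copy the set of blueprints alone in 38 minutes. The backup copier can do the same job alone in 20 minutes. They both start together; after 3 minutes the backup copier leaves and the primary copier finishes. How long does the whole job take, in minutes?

In the first 3 minutes the combined rate is 29/380, so 87/380 of the job is done, leaving 293/380.
After the backup copier leaves the rate is 1/38 per minute; the remaining 293/380 takes 293/10 minutes.
Total = 3 + 293/10 = 323/10 minutes.

323/10 minutes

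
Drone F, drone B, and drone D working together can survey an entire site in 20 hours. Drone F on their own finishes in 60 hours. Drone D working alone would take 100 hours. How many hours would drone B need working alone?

300/7 hours

Combined rate is 1/20 per hour.
Known contribution: 1/60 + 1/100 = (5 + 3)/300 = 8/300 = 2/75 per hour.
So drone B's rate is 1/20 − 2/75 = 7/300, meaning 300/7 hours alone.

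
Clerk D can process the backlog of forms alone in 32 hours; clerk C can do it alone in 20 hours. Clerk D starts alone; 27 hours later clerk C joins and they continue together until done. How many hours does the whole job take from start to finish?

In 27 hours clerk D does 27/32 of the job, leaving 5/32.
Clerk D and clerk C together work at 13/160 per hour, so finishing takes 5/32 ÷ 13/160 = 25/13 hours.
Total time = 27 + 25/13 = 376/13 hours.

376/13 hours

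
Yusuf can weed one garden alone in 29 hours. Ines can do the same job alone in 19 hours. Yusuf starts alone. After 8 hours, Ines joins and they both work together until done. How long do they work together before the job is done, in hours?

133/16 hours

In the first 8 hours Yusuf alone does 8/29 of the job, leaving 21/29.
Once everyone is working, combined rate: 1/29 + 1/19 = (19 + 29)/551 = 48/551 per hour.
Remaining 21/29 at 48/551 per hour takes 133/16 hours.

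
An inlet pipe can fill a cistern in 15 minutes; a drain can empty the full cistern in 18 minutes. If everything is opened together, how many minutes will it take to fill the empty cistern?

Net rate = 1/15 − 1/18 = (6 − 5)/90 = 1/90 per minute.
Filling time = 1 ÷ (1/90) = 90 minutes.

90 minutes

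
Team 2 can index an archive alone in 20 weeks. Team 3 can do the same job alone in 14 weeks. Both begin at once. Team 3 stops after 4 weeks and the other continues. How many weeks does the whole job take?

100/7 weeks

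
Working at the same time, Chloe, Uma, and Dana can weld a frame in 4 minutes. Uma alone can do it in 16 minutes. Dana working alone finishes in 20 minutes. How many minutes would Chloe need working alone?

Combined rate is 1/4 per minute.
Known contribution: 1/16 + 1/20 = (5 + 4)/80 = 9/80 per minute.
So Chloe's rate is 1/4 − 9/80 = 11/80, meaning 80/11 minutes alone.

80/11 minutes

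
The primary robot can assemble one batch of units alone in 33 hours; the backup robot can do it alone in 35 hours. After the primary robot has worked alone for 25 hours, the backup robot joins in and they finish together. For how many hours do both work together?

In 25 hours the primary robot does 25/33 of the job, leaving 8/33.
The primary robot and the backup robot together work at 68/1155 per hour, so finishing takes 8/33 ÷ 68/1155 = 70/17 hours.

70/17 hours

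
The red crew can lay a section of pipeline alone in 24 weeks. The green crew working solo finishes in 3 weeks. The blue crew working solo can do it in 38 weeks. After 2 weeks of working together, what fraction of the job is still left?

15/76

Combined rate: 1/24 + 1/3 + 1/38 = (19 + 152 + 12)/456 = 183/456 = 61/152 per week.
In 2 weeks they complete 2·61/152 = 61/76 of the job.
So 15/76 remains.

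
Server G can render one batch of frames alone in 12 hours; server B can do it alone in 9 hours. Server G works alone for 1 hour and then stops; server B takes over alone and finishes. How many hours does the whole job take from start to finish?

37/4 hours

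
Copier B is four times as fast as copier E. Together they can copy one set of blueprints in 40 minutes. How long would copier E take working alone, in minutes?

Let copier E's rate be r; then copier B's rate is 4r, so together (4 + 1)r = 5r = 1/40.
Thus r = 1/200 per minute.
Copier E alone: 200 minutes; copier B alone: 50 minutes.

200 minutes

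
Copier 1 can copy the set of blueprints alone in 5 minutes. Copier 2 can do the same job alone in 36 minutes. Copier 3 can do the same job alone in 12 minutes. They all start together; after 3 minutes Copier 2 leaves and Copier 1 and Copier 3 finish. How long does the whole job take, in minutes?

55/17 minutes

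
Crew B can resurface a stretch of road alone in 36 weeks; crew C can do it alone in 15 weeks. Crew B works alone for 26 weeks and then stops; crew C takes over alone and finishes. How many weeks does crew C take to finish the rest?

In 26 weeks crew B does 26/36 = 13/18 of the job, leaving 5/18.
Crew C works at 1/15 per week, so finishing takes 5/18 ÷ 1/15 = 25/6 weeks.

25/6 weeks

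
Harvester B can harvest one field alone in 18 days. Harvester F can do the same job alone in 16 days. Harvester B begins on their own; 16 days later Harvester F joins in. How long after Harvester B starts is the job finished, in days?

288/17 days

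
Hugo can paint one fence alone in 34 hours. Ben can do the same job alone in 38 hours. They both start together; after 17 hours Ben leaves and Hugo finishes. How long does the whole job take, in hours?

In the first 17 hours the combined rate is 18/323, so 18/19 of the job is done, leaving 1/19.
After Ben leaves the rate is 1/34 per hour; the remaining 1/19 takes 34/19 hours.
Total = 17 + 34/19 = 357/19 hours.

357/19 hours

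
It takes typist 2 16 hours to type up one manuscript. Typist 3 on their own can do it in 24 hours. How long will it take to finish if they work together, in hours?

With two workers the combined time is the product over the sum: 16·24/(16+24) = 384/40 = 48/5 hours.

48/5 hours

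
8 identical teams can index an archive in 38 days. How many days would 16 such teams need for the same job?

19 days

Total work is 8·38 = 304 team-days.
With 16 teams: 304/16 = 19 days.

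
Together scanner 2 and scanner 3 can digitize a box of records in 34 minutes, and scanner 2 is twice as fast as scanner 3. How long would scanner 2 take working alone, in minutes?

Let scanner 3's rate be r; then scanner 2's rate is 2r, so together (2 + 1)r = 3r = 1/34.
Thus r = 1/102 per minute.
Scanner 3 alone: 102 minutes; scanner 2 alone: 51 minutes.

51 minutes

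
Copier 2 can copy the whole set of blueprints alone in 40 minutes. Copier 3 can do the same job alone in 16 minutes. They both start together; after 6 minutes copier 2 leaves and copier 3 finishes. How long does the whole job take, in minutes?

68/5 minutes

In the first 6 minutes the combined rate is 7/80, so 21/40 of the job is done, leaving 19/40.
After copier 2 leaves the rate is 1/16 per minute; the remaining 19/40 takes 38/5 minutes.
Total = 6 + 38/5 = 68/5 minutes.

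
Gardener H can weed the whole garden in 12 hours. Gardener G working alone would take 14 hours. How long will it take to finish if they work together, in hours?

84/13 hours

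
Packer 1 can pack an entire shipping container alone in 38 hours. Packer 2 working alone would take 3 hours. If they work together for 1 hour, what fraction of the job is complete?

41/114

Combined rate: 1/38 + 1/3 = (3 + 38)/114 = 41/114 per hour.
In 1 hour they complete 1·41/114 = 41/114 of the job.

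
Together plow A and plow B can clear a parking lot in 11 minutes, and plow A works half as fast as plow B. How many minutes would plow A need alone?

Let plow B's rate be r; then plow A's rate is (1/2)r, so together (1/2 + 1)r = (3/2)r = 1/11.
Thus r = 2/33 per minute.
Plow B alone: 33/2 minutes; plow A alone: 33 minutes.

33 minutes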